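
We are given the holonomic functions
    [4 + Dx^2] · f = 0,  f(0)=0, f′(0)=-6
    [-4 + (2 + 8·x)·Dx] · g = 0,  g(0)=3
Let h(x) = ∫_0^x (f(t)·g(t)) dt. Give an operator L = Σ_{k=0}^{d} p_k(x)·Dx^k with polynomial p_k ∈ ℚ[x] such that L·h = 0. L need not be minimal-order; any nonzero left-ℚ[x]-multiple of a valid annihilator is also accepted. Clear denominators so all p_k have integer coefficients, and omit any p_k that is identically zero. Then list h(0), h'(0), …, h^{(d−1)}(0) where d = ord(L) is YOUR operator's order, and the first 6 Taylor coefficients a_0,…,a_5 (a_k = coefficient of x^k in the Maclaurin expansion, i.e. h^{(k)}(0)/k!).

L = (16 + 32·x + 64·x^2)·Dx + (-4 - 16·x)·Dx^2 + (1 + 8·x + 16·x^2)·Dx^3  (order 3).
h: a_k = 0, 0, -9, -12, 12, -48/5, …
ICs: h(0) = 0, h′(0) = 0, h′′(0) = -18.

f: a_k = 0, -6, 0, 4, 0, -4/5, …
g: a_k = 3, 6, -6, 12, -30, 84, …
Sym-product of L_f,L_g gives L₀ (≤ ord 2).
Integrate: L := L₀·Dx.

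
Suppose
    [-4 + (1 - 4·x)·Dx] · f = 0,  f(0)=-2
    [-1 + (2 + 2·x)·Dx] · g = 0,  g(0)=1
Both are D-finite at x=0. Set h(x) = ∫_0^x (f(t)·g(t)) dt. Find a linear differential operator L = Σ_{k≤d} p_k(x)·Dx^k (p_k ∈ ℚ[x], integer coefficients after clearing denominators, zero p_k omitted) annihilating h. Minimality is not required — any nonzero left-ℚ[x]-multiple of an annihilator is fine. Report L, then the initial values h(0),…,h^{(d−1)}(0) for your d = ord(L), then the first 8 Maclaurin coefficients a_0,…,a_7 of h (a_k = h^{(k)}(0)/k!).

L = (9 + 4·x)·Dx + (-2 + 6·x + 8·x^2)·Dx^2  (order 2).
h: a_k = 0, -2, -9/2, -143/12, -1145/32, -7327/64, -293087/768, -4689371/3584, …
ICs: h(0) = 0, h′(0) = -2.

f: a_k = -2, -8, -32, -128, -512, -2048, -8192, -32768, …
g: a_k = 1, 1/2, -1/8, 1/16, -5/128, 7/256, -21/1024, 33/2048, …
L₀ := L_f ⊗_s L_g (sym. prod.), ord ≤ 1.
h=∫₀ˣh₀: take L = L₀·Dx.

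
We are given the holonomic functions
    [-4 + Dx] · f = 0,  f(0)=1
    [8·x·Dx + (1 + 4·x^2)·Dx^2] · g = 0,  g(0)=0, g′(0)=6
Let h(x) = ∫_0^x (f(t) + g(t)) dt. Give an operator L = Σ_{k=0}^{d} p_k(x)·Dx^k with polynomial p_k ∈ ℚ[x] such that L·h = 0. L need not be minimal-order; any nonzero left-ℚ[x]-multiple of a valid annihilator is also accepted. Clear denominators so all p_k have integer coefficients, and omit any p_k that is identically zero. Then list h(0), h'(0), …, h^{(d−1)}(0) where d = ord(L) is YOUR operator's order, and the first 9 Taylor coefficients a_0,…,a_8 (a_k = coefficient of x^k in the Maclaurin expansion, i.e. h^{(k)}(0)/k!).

L = (8 - 32·x - 96·x^2 - 128·x^3)·Dx^2 + (-6 - 8·x^2 - 64·x^4)·Dx^3 + (1 + 2·x + 8·x^2 + 8·x^3 + 16·x^4)·Dx^4  (order 4).
h: a_k = 0, 1, 5, 8/3, 2/3, 32/15, 208/45, 256/315, -2032/315, …
ICs: h(0) = 0, h′(0) = 1, h′′(0) = 10, h′′′(0) = 16.

f: a_k = 1, 4, 8, 32/3, 32/3, 128/15, 256/45, 1024/315, 512/315, …
g: a_k = 0, 6, 0, -8, 0, 96/5, 0, -384/7, 0, …
h₀=f+g: left-lcm gives L₀, ord ≤ 3.
h=∫₀ˣh₀: take L = L₀·Dx.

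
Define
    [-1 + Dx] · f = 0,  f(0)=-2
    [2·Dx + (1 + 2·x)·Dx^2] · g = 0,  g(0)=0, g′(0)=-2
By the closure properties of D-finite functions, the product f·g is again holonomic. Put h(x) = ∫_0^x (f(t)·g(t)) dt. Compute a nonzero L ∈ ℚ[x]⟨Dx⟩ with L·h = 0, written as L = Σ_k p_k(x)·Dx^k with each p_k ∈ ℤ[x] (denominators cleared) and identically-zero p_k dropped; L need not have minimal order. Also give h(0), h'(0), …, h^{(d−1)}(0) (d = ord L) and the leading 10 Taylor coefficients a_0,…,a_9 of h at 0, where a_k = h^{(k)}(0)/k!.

L = (-1 + 2·x)·Dx - 4·x·Dx^2 + (1 + 2·x)·Dx^3  (order 3).
h: a_k = 0, 0, 2, 0, 5/6, -4/5, 209/180, -106/63, 25829/10080, -3263/810, …
ICs: h(0) = 0, h′(0) = 0, h′′(0) = 4.

f: a_k = -2, -2, -1, -1/3, -1/12, -1/60, -1/360, -1/2520, -1/20160, -1/181440, …
g: a_k = 0, -2, 2, -8/3, 4, -32/5, 32/3, -128/7, 32, -512/9, …
h₀=f·g: eliminate ⇒ L₀, order ≤ 1·2.
Integrate: L := L₀·Dx.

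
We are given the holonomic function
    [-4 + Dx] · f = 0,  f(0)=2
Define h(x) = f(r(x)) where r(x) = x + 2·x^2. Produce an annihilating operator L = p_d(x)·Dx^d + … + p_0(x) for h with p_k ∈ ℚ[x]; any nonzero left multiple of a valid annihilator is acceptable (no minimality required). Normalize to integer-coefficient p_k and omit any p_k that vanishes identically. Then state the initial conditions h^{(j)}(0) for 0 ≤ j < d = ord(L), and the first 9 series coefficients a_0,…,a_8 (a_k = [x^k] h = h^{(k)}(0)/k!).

L = (-4 - 16·x) + Dx  (order 1).
h: a_k = 2, 8, 32, 256/3, 640/3, 6656/15, 38912/45, 475136/315, 782336/315, …
ICs: h(0) = 2.

f: a_k = 2, 8, 16, 64/3, 64/3, 256/15, 512/45, 2048/315, 1024/315, …
f∘r: x↦r, Dx↦Dx/r' in L_f ⇒ L₀.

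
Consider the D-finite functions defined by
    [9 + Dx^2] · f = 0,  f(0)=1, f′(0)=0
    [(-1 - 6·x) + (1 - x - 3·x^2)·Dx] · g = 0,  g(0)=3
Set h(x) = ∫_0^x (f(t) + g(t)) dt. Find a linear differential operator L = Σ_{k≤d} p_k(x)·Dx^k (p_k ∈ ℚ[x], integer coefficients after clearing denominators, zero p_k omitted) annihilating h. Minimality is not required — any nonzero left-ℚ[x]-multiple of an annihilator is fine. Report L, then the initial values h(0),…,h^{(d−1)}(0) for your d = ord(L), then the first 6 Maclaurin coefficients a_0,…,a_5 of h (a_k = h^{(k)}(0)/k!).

L = (-459 - 2916·x - 1539·x^2 - 3888·x^3 - 3645·x^4 - 4374·x^5)·Dx + (153 - 153·x - 378·x^2 + 405·x^3 - 2187·x^5 - 2187·x^6)·Dx^2 + (-51 - 324·x - 171·x^2 - 432·x^3 - 405·x^4 - 486·x^5)·Dx^3 + (17 - 17·x - 42·x^2 + 45·x^3 - 243·x^5 - 243·x^6)·Dx^4  (order 4).
h: a_k = 0, 4, 3/2, 5/2, 21/4, 483/40, …
ICs: h(0) = 0, h′(0) = 4, h′′(0) = 3, h′′′(0) = 15.

f: a_k = 1, 0, -9/2, 0, 27/8, 0, …
g: a_k = 3, 3, 12, 21, 57, 120, …
f+g: L₀ = lclm(L_f,L_g), ord ≤ 2+1.
∫: right-multiply L₀ by Dx.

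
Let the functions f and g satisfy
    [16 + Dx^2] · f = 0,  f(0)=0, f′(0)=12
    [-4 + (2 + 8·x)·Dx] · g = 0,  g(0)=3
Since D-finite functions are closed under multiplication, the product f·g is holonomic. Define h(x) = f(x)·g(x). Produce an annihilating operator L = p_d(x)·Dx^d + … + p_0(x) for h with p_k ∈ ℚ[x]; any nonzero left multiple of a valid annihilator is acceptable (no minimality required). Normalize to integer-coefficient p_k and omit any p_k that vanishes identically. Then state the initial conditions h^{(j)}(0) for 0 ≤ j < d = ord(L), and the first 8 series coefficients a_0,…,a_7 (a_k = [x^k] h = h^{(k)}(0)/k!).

f: a_k = 0, 12, 0, -32, 0, 128/5, 0, -1024/105, …
g: a_k = 3, 6, -6, 12, -30, 84, -252, 792, …
f·g: L₀ = L_f ⊗_s L_g, ord ≤ 2·1.
L = (28 + 128·x + 256·x^2) + (-4 - 16·x)·Dx + (1 + 8·x + 16·x^2)·Dx^2  (order 2).
h: a_k = 0, 36, 72, -168, -48, -456/5, 3888/5, -15728/7, …
ICs: h(0) = 0, h′(0) = 36.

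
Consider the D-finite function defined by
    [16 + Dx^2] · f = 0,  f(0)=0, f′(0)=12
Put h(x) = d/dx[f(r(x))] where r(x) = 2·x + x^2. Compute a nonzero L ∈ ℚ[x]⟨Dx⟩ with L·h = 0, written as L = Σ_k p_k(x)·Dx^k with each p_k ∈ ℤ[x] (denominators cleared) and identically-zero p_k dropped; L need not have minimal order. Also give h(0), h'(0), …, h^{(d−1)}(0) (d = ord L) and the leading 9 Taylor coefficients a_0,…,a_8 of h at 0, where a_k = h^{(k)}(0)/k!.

f: a_k = 0, 12, 0, -32, 0, 128/5, 0, -1024/105, 0, …
h₀=f(r): pull back L_f along r ⇒ L₀.
Differentiate: ansatz ord ≤ ord L₀ ⇒ L.
L = (67 + 256·x + 384·x^2 + 256·x^3 + 64·x^4) + (-3 - 3·x)·Dx + (1 + 2·x + x^2)·Dx^2  (order 2).
h: a_k = 24, 24, -768, -1536, 3136, 12096, 83968/15, -401408/15, -4902656/105, …
ICs: h(0) = 24, h′(0) = 24.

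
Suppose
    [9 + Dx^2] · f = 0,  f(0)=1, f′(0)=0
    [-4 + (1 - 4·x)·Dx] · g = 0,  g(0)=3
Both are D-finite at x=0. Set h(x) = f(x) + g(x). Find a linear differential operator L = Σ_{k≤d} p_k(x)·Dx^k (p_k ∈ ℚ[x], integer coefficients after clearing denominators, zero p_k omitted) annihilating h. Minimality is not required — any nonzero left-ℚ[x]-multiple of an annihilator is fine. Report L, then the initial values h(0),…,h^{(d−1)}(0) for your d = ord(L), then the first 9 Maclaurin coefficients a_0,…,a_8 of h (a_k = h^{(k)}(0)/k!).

f: a_k = 1, 0, -9/2, 0, 27/8, 0, -81/80, 0, 729/4480, …
g: a_k = 3, 12, 48, 192, 768, 3072, 12288, 49152, 196608, …
h₀=f+g: left-lcm gives L₀, ord ≤ 3.
L = (-3780 + 2592·x - 5184·x^2) + (369 - 2124·x + 3888·x^2 - 5184·x^3)·Dx + (-420 + 288·x - 576·x^2)·Dx^2 + (41 - 236·x + 432·x^2 - 576·x^3)·Dx^3  (order 3).
h: a_k = 4, 12, 87/2, 192, 6171/8, 3072, 982959/80, 49152, 880804569/4480, …
ICs: h(0) = 4, h′(0) = 12, h′′(0) = 87.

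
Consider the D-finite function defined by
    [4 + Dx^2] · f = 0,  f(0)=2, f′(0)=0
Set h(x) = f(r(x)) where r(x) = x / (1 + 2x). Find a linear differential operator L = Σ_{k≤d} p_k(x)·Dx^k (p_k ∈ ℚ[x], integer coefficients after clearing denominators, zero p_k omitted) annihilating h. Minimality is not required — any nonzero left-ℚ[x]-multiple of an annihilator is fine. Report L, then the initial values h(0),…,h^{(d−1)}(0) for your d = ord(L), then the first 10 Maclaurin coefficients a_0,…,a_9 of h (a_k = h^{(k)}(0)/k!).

f: a_k = 2, 0, -4, 0, 4/3, 0, -8/45, 0, 4/315, 0, …
L₀ from L_f via x↦r, Dx↦r'^{-1}Dx.
L = 4 + (4 + 24·x + 48·x^2 + 32·x^3)·Dx + (1 + 8·x + 24·x^2 + 32·x^3 + 16·x^4)·Dx^2  (order 2).
h: a_k = 2, 0, -4, 16, -140/3, 352/3, -12008/45, 2784/5, -66796/63, 562624/315, …
ICs: h(0) = 2, h′(0) = 0.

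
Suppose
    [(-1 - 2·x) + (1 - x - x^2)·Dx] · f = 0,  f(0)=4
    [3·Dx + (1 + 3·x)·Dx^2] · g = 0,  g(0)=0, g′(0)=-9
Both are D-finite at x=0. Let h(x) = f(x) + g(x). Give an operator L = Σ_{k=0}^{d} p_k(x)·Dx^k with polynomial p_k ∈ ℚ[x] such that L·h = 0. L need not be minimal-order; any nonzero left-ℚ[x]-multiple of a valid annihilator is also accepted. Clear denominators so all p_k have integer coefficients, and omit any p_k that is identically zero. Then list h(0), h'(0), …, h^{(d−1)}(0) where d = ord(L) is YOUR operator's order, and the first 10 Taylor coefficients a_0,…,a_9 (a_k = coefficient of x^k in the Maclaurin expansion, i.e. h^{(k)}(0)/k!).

f: a_k = 4, 4, 8, 12, 20, 32, 52, 84, 136, 220, …
g: a_k = 0, -9, 27/2, -27, 243/4, -729/5, 729/2, -6561/7, 19683/8, -6561, …
Weyl lclm of L_f,L_g ⇒ L₀ (ord ≤ 3).
L = (126 + 342·x + 468·x^2 + 180·x^3 + 108·x^4)·Dx + (156·x + 576·x^2 + 672·x^3 + 378·x^4 + 180·x^5)·Dx^2 + (-7 - 35·x - 29·x^2 + 63·x^3 + 99·x^4 + 93·x^5 + 36·x^6)·Dx^3  (order 3).
h: a_k = 4, -5, 43/2, -15, 323/4, -569/5, 833/2, -5973/7, 20771/8, -6341, …
ICs: h(0) = 4, h′(0) = -5, h′′(0) = 43.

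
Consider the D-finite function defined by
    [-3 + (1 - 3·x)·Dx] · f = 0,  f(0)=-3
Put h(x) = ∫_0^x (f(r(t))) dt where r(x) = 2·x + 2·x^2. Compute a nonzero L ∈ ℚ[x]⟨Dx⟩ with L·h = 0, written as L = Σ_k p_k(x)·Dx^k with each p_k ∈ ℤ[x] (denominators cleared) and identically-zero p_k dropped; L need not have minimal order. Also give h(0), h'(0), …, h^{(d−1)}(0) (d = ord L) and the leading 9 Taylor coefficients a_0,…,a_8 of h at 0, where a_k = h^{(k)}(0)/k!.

f: a_k = -3, -9, -27, -81, -243, -729, -2187, -6561, -19683, …
Substitute x→r, Dx→(1/r')Dx; clear ⇒ L₀.
Integrate: L := L₀·Dx.
L = (6 + 12·x)·Dx + (-1 + 6·x + 6·x^2)·Dx^2  (order 2).
h: a_k = 0, -3, -9, -42, -216, -1188, -6804, -280584/7, -241056, …
ICs: h(0) = 0, h′(0) = -3.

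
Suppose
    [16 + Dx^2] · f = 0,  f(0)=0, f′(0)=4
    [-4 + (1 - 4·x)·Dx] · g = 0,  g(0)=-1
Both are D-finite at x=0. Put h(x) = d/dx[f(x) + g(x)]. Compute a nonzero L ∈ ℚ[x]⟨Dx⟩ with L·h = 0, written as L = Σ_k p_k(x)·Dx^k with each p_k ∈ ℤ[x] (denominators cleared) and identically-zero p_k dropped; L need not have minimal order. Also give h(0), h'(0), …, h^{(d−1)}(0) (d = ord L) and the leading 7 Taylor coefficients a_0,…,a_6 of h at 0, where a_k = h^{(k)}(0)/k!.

L = (1664 - 1024·x + 2048·x^2) + (-112 + 576·x - 768·x^2 + 1024·x^3)·Dx + (104 - 64·x + 128·x^2)·Dx^2 + (-7 + 36·x - 48·x^2 + 64·x^3)·Dx^3  (order 3).
h: a_k = 0, -32, -224, -1024, -15232/3, -24576, -5161984/45, …
ICs: h(0) = 0, h′(0) = -32, h′′(0) = -448.

f: a_k = 0, 4, 0, -32/3, 0, 128/15, 0, …
g: a_k = -1, -4, -16, -64, -256, -1024, -4096, …
f+g: L₀ = lclm(L_f,L_g), ord ≤ 2+1.
h₀' ⇒ L via d/dx closure of L₀.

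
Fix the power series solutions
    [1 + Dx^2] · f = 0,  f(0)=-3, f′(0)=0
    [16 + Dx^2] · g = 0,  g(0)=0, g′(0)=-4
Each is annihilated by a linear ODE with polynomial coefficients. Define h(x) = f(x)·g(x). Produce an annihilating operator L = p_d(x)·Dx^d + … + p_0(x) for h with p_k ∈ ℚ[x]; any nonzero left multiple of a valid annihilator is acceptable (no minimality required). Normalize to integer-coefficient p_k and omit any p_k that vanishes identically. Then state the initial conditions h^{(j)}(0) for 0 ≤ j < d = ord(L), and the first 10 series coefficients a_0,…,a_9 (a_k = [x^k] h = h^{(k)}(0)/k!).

f: a_k = -3, 0, 3/2, 0, -1/8, 0, 1/240, 0, -1/13440, 0, …
g: a_k = 0, -4, 0, 32/3, 0, -128/15, 0, 1024/315, 0, -2048/2835, …
Sym-product of L_f,L_g gives L₀ (≤ ord 4).
L = 225 + 34·Dx^2 + Dx^4  (order 4).
h: a_k = 0, 12, 0, -38, 0, 421/10, 0, -10039/420, 0, 246601/30240, …
ICs: h(0) = 0, h′(0) = 12, h′′(0) = 0, h′′′(0) = -228.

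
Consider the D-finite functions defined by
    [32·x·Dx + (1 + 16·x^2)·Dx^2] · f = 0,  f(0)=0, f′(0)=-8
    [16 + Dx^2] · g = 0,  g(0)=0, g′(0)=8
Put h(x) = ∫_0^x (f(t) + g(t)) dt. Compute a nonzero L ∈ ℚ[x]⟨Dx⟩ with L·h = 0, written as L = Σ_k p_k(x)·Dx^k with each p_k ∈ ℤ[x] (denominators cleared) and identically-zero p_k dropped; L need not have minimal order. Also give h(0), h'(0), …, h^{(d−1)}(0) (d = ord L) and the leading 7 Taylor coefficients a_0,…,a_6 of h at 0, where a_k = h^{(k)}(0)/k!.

f: a_k = 0, -8, 0, 128/3, 0, -2048/5, 0, …
g: a_k = 0, 8, 0, -64/3, 0, 256/15, 0, …
h₀=f+g: left-lcm gives L₀, ord ≤ 4.
∫: right-multiply L₀ by Dx.
L = (-5632·x + 114688·x^3 + 131072·x^5)·Dx^2 + (-16 + 1792·x^2 + 36864·x^4 + 65536·x^6)·Dx^3 + (-352·x + 7168·x^3 + 8192·x^5)·Dx^4 + (-1 + 112·x^2 + 2304·x^4 + 4096·x^6)·Dx^5  (order 5).
h: a_k = 0, 0, 0, 0, 16/3, 0, -2944/45, …
ICs: h(0) = 0, h′(0) = 0, h′′(0) = 0, h′′′(0) = 0, h′′′′(0) = 128.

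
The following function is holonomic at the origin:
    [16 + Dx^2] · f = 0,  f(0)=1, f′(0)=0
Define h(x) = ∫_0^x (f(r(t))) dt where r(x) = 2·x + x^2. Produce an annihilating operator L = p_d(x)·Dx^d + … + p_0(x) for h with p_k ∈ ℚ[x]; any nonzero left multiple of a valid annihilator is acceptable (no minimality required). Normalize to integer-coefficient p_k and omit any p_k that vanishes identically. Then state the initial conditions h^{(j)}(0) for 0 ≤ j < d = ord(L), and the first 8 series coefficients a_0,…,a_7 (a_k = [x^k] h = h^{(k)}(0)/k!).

f: a_k = 1, 0, -8, 0, 32/3, 0, -256/45, 0, …
f∘r: x↦r, Dx↦Dx/r' in L_f ⇒ L₀.
h=∫₀ˣh₀: take L = L₀·Dx.
L = (64 + 192·x + 192·x^2 + 64·x^3)·Dx - Dx^2 + (1 + x)·Dx^3  (order 3).
h: a_k = 0, 1, 0, -32/3, -8, 488/15, 512/9, -4864/315, …
ICs: h(0) = 0, h′(0) = 1, h′′(0) = 0.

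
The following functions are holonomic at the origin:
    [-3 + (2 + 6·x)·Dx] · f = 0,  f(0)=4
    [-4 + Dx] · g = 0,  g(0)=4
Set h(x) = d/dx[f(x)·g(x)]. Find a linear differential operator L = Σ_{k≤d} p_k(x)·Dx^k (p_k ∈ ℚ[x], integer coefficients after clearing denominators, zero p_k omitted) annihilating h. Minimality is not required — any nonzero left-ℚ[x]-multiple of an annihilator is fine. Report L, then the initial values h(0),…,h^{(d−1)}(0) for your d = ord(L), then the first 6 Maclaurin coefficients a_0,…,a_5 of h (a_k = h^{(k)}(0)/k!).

L = (103 + 528·x + 576·x^2) + (-22 - 114·x - 144·x^2)·Dx  (order 1).
h: a_k = 88, 412, 953, 8161/6, 76883/48, 497863/480, …
ICs: h(0) = 88.

f: a_k = 4, 6, -9/2, 27/4, -405/32, 1701/64, …
g: a_k = 4, 16, 32, 128/3, 128/3, 512/15, …
h₀=f·g: eliminate ⇒ L₀, order ≤ 1·1.
Differentiate: ansatz ord ≤ ord L₀ ⇒ L.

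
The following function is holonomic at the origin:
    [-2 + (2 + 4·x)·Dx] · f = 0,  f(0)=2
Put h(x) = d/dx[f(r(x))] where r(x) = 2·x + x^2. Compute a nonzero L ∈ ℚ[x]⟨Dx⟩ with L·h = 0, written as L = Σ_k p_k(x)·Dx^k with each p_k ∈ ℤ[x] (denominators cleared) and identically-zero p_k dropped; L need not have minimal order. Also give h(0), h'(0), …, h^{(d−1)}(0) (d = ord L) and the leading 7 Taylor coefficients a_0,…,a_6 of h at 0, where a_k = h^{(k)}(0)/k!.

f: a_k = 2, 2, -1, 1, -5/4, 7/4, -21/8, …
f∘r: x↦r, Dx↦Dx/r' in L_f ⇒ L₀.
Derive L from L₀ (diff closure).
L = -1 + (-1 - 5·x - 6·x^2 - 2·x^3)·Dx  (order 1).
h: a_k = 4, -4, 12, -36, 110, -342, 1078, …
ICs: h(0) = 4.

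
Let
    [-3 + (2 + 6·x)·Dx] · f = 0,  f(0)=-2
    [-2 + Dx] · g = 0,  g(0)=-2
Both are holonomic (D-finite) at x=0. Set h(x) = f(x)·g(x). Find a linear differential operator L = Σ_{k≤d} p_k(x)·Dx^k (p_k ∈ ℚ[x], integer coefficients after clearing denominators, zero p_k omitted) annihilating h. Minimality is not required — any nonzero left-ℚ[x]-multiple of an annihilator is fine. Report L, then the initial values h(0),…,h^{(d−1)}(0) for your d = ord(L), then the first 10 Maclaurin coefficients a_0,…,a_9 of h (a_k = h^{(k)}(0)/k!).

f: a_k = -2, -3, 9/4, -27/8, 405/64, -1701/128, 15309/512, -72171/1024, 2814669/16384, -14073345/32768, …
g: a_k = -2, -4, -4, -8/3, -4/3, -8/15, -8/45, -16/315, -4/315, -8/2835, …
L₀ := L_f ⊗_s L_g (sym. prod.), ord ≤ 1.
L = (-7 - 12·x) + (2 + 6·x)·Dx  (order 1).
h: a_k = 4, 14, 31/2, 181/12, 241/96, 13279/960, -276497/11520, 9930589/161280, -56288873/368640, 18061579639/46448640, …
ICs: h(0) = 4.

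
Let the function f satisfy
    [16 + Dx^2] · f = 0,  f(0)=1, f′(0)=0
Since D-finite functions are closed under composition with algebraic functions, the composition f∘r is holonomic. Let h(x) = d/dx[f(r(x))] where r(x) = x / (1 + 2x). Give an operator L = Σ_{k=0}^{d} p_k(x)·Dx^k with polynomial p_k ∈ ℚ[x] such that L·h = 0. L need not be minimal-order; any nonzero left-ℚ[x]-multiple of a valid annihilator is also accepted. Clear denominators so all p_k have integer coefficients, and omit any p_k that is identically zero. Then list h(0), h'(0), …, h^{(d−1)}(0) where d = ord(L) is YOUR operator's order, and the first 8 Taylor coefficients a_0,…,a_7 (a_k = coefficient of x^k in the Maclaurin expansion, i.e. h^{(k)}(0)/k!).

f: a_k = 1, 0, -8, 0, 32/3, 0, -256/45, 0, …
f∘r: x↦r, Dx↦Dx/r' in L_f ⇒ L₀.
Differentiate: ansatz ord ≤ ord L₀ ⇒ L.
L = (40 + 96·x + 96·x^2) + (12 + 72·x + 144·x^2 + 96·x^3)·Dx + (1 + 8·x + 24·x^2 + 32·x^3 + 16·x^4)·Dx^2  (order 2).
h: a_k = 0, -16, 96, -1024/3, 2560/3, -19712/15, -3584/5, 4820992/315, …
ICs: h(0) = 0, h′(0) = -16.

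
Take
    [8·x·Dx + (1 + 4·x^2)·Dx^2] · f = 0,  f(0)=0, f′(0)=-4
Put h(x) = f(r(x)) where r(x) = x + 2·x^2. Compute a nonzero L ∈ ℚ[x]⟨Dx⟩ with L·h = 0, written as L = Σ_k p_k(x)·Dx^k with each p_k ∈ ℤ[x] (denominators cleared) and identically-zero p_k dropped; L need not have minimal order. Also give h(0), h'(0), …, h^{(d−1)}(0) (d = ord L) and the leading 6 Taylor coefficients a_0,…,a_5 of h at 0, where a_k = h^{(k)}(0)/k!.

L = (-4 + 8·x + 64·x^2 + 192·x^3 + 192·x^4)·Dx + (1 + 4·x + 4·x^2 + 32·x^3 + 80·x^4 + 64·x^5)·Dx^2  (order 2).
h: a_k = 0, -4, -8, 16/3, 32, 256/5, …
ICs: h(0) = 0, h′(0) = -4.

f: a_k = 0, -4, 0, 16/3, 0, -64/5, …
Substitute x→r, Dx→(1/r')Dx; clear ⇒ L₀.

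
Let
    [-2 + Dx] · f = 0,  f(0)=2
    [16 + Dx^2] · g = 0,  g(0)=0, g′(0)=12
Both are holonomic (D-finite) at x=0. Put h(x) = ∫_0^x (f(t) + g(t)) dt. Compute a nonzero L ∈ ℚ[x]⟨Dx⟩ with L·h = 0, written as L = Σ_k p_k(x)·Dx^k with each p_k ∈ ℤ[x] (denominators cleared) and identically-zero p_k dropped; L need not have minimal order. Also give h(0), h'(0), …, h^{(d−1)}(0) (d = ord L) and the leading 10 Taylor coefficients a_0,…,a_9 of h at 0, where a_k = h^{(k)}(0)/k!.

L = -32·Dx + 16·Dx^2 - 2·Dx^3 + Dx^4  (order 4).
h: a_k = 0, 2, 8, 4/3, -22/3, 4/15, 196/45, 8/315, -382/315, 4/2835, …
ICs: h(0) = 0, h′(0) = 2, h′′(0) = 16, h′′′(0) = 8.

f: a_k = 2, 4, 4, 8/3, 4/3, 8/15, 8/45, 16/315, 4/315, 8/2835, …
g: a_k = 0, 12, 0, -32, 0, 128/5, 0, -1024/105, 0, 2048/945, …
Weyl lclm of L_f,L_g ⇒ L₀ (ord ≤ 3).
∫: right-multiply L₀ by Dx.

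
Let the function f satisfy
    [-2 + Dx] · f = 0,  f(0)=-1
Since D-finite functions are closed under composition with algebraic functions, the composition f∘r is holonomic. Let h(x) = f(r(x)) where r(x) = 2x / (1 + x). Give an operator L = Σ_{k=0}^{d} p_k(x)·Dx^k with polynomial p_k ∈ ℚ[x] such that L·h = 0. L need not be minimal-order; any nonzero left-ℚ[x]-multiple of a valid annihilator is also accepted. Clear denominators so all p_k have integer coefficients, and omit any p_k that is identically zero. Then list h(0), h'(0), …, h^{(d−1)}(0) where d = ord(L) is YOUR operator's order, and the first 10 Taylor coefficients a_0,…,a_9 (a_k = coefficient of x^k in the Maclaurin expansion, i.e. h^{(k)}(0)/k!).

f: a_k = -1, -2, -2, -4/3, -2/3, -4/15, -4/45, -8/315, -2/315, -4/2835, …
Substitute x→r, Dx→(1/r')Dx; clear ⇒ L₀.
L = -4 + (1 + 2·x + x^2)·Dx  (order 1).
h: a_k = -1, -4, -4, 4/3, 4/3, -28/15, 44/45, 68/315, -316/315, 3316/2835, …
ICs: h(0) = -1.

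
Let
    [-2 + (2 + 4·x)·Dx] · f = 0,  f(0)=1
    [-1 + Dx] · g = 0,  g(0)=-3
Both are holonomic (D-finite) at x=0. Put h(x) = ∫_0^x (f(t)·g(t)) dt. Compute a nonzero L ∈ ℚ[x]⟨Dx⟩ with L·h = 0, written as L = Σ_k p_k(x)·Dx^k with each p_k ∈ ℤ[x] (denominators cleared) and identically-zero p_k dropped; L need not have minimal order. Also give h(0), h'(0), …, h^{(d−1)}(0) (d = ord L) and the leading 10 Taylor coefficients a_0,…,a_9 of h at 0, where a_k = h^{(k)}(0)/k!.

L = (-2 - 2·x)·Dx + (1 + 2·x)·Dx^2  (order 2).
h: a_k = 0, -3, -3, -1, -1/2, 1/10, -7/30, 61/210, -347/840, 4591/7560, …
ICs: h(0) = 0, h′(0) = -3.

f: a_k = 1, 1, -1/2, 1/2, -5/8, 7/8, -21/16, 33/16, -429/128, 715/128, …
g: a_k = -3, -3, -3/2, -1/2, -1/8, -1/40, -1/240, -1/1680, -1/13440, -1/120960, …
L₀ := L_f ⊗_s L_g (sym. prod.), ord ≤ 1.
h=∫₀ˣh₀: take L = L₀·Dx.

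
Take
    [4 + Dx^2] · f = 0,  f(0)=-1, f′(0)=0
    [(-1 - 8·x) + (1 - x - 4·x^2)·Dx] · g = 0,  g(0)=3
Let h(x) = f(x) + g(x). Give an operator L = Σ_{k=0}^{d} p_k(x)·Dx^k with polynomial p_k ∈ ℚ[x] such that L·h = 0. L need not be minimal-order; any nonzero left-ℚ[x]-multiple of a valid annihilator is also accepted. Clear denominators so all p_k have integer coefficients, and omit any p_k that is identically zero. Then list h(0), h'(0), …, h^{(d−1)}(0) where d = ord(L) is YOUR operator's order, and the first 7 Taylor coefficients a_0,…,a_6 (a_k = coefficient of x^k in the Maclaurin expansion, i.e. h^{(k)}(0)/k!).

L = (-116 - 1008·x - 968·x^2 - 2688·x^3 - 640·x^4 - 1024·x^5) + (28 + 4·x - 8·x^2 - 200·x^3 - 480·x^4 - 384·x^5 - 512·x^6)·Dx + (-29 - 252·x - 242·x^2 - 672·x^3 - 160·x^4 - 256·x^5)·Dx^2 + (7 + x - 2·x^2 - 50·x^3 - 120·x^4 - 96·x^5 - 128·x^6)·Dx^3  (order 3).
h: a_k = 2, 3, 17, 27, 259/3, 195, 24439/45, …
ICs: h(0) = 2, h′(0) = 3, h′′(0) = 34.

f: a_k = -1, 0, 2, 0, -2/3, 0, 4/45, …
g: a_k = 3, 3, 15, 27, 87, 195, 543, …
f+g: L₀ = lclm(L_f,L_g), ord ≤ 2+1.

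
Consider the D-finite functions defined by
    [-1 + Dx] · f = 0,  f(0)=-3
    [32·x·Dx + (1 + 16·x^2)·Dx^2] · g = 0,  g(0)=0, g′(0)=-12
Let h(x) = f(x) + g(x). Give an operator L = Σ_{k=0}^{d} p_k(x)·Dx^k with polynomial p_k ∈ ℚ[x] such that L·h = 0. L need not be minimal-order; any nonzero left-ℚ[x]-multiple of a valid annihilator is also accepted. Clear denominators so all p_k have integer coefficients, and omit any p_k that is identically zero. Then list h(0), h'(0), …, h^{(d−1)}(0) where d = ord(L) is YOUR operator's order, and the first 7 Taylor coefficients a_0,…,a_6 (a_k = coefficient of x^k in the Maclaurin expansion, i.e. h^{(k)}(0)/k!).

L = (32 - 32·x - 1536·x^2 - 512·x^3)·Dx + (-33 + 1504·x^2 - 256·x^4)·Dx^2 + (1 + 32·x + 32·x^2 + 512·x^3 + 256·x^4)·Dx^3  (order 3).
h: a_k = -3, -15, -3/2, 127/2, -1/8, -24577/40, -1/240, …
ICs: h(0) = -3, h′(0) = -15, h′′(0) = -3.

f: a_k = -3, -3, -3/2, -1/2, -1/8, -1/40, -1/240, …
g: a_k = 0, -12, 0, 64, 0, -3072/5, 0, …
Sum ⇒ L₀ = lclm(L_f,L_g) in ℚ(x)⟨Dx⟩.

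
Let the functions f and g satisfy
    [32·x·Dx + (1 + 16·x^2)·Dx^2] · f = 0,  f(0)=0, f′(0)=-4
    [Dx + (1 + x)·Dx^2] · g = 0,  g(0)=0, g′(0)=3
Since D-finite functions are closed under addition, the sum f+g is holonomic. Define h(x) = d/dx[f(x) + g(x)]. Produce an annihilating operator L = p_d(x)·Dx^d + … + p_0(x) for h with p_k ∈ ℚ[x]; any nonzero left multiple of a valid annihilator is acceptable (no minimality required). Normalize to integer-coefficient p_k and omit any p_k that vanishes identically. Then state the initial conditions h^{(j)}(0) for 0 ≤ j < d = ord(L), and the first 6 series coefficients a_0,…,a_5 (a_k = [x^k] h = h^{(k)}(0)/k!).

L = (-32 - 96·x + 1536·x^2 + 512·x^3) + (-34 - 64·x + 1440·x^2 + 3072·x^3 + 1024·x^4)·Dx + (-1 + 31·x + 32·x^2 + 512·x^3 + 768·x^4 + 256·x^5)·Dx^2  (order 2).
h: a_k = -1, -3, 67, -3, -1021, -3, …
ICs: h(0) = -1, h′(0) = -3.

f: a_k = 0, -4, 0, 64/3, 0, -1024/5, …
g: a_k = 0, 3, -3/2, 1, -3/4, 3/5, …
Sum ⇒ L₀ = lclm(L_f,L_g) in ℚ(x)⟨Dx⟩.
h₀' ⇒ L via d/dx closure of L₀.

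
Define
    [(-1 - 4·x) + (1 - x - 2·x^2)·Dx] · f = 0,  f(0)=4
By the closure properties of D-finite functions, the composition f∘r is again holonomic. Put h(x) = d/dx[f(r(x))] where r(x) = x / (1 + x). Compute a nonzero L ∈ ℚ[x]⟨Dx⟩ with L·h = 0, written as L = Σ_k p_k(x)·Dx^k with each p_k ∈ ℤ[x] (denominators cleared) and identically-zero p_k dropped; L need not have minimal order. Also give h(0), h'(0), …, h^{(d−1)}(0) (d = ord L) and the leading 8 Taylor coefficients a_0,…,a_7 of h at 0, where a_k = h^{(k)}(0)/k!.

f: a_k = 4, 4, 12, 20, 44, 84, 172, 340, …
f∘r: x↦r, Dx↦Dx/r' in L_f ⇒ L₀.
h₀' ⇒ L via d/dx closure of L₀.
L = (4 + 12·x + 36·x^2 + 20·x^3) + (-1 - 7·x - 9·x^2 + 7·x^3 + 10·x^4)·Dx  (order 1).
h: a_k = 4, 16, 0, 64, -80, 288, -560, 1408, …
ICs: h(0) = 4.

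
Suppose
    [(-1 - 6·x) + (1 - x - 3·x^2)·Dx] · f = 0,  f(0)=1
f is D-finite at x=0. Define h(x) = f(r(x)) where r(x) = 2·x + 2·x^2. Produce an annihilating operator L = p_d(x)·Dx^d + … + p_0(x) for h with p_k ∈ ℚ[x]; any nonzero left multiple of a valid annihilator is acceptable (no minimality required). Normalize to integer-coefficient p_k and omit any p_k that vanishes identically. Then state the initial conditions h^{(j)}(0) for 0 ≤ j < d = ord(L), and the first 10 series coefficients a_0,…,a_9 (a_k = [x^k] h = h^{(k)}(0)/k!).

L = (2 + 28·x + 72·x^2 + 48·x^3) + (-1 + 2·x + 14·x^2 + 24·x^3 + 12·x^4)·Dx  (order 1).
h: a_k = 1, 2, 18, 88, 488, 2664, 14488, 79040, 430704, 2347648, …
ICs: h(0) = 1.

f: a_k = 1, 1, 4, 7, 19, 40, 97, 217, 508, 1159, …
f∘r: x↦r, Dx↦Dx/r' in L_f ⇒ L₀.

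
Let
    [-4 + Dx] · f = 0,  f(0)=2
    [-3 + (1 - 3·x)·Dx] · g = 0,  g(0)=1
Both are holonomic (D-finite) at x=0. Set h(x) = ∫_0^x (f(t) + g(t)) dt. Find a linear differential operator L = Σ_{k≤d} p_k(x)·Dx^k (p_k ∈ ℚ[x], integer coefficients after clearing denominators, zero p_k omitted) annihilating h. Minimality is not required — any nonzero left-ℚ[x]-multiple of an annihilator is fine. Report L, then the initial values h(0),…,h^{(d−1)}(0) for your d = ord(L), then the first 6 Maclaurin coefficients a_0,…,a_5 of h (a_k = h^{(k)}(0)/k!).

L = (24 + 144·x)·Dx + (-2 - 96·x + 144·x^2)·Dx^2 + (-1 + 15·x - 36·x^2)·Dx^3  (order 3).
h: a_k = 0, 3, 11/2, 25/3, 145/12, 307/15, …
ICs: h(0) = 0, h′(0) = 3, h′′(0) = 11.

f: a_k = 2, 8, 16, 64/3, 64/3, 256/15, …
g: a_k = 1, 3, 9, 27, 81, 243, …
Sum ⇒ L₀ = lclm(L_f,L_g) in ℚ(x)⟨Dx⟩.
h=∫h₀ ⇒ L = L₀·Dx.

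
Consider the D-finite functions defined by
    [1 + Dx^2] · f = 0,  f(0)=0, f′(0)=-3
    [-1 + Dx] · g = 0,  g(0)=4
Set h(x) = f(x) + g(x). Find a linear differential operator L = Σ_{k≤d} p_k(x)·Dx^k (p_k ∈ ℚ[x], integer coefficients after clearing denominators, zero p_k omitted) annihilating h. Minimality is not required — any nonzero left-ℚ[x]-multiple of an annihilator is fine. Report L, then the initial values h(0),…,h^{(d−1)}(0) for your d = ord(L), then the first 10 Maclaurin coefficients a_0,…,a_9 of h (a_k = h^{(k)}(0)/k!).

L = -1 + Dx - Dx^2 + Dx^3  (order 3).
h: a_k = 4, 1, 2, 7/6, 1/6, 1/120, 1/180, 1/720, 1/10080, 1/362880, …
ICs: h(0) = 4, h′(0) = 1, h′′(0) = 4.

f: a_k = 0, -3, 0, 1/2, 0, -1/40, 0, 1/1680, 0, -1/120960, …
g: a_k = 4, 4, 2, 2/3, 1/6, 1/30, 1/180, 1/1260, 1/10080, 1/90720, …
Weyl lclm of L_f,L_g ⇒ L₀ (ord ≤ 3).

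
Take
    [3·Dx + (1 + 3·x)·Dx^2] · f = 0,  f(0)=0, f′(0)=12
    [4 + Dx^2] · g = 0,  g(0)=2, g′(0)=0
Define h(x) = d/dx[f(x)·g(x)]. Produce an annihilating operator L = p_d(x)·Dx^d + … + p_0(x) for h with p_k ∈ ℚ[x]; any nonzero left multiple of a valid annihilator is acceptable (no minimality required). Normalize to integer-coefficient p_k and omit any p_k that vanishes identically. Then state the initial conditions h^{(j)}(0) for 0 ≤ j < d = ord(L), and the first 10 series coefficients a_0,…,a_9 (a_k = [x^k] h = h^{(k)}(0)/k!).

f: a_k = 0, 12, -18, 36, -81, 972/5, -486, 8748/7, -6561/2, 8748, …
g: a_k = 2, 0, -4, 0, 4/3, 0, -8/45, 0, 4/315, 0, …
f·g: L₀ = L_f ⊗_s L_g, ord ≤ 2·2.
h₀' ⇒ L via d/dx closure of L₀.
L = (-21880 - 49536·x - 195264·x^2 - 252288·x^3 + 225504·x^4 + 746496·x^5 + 373248·x^6) + (-9384 - 44856·x - 47520·x^2 + 90720·x^3 + 311040·x^4 + 186624·x^5)·Dx + (-6026 - 16344·x - 53892·x^2 - 32832·x^3 + 182736·x^4 + 373248·x^5 + 186624·x^6)·Dx^2 + (-2346 - 11214·x - 11880·x^2 + 22680·x^3 + 77760·x^4 + 46656·x^5)·Dx^3 + (-139 - 990·x - 1269·x^2 + 7560·x^3 + 31590·x^4 + 46656·x^5 + 23328·x^6)·Dx^4  (order 4).
h: a_k = 24, -72, 72, -360, 1304, -4032, 185608/15, -188872/5, 803256/7, -2432572/7, …
ICs: h(0) = 24, h′(0) = -72, h′′(0) = 144, h′′′(0) = -2160.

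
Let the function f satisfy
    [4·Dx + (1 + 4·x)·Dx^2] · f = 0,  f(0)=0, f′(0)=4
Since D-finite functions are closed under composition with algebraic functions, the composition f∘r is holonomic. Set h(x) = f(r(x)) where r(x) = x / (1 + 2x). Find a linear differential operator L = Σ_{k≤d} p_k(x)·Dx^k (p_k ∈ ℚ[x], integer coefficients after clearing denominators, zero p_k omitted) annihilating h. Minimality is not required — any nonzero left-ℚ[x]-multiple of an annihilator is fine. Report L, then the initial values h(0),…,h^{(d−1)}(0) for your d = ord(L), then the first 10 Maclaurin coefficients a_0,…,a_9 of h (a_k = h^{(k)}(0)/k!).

f: a_k = 0, 4, -8, 64/3, -64, 1024/5, -2048/3, 16384/7, -8192, 262144/9, …
L₀ from L_f via x↦r, Dx↦r'^{-1}Dx.
L = (8 + 24·x)·Dx + (1 + 8·x + 12·x^2)·Dx^2  (order 2).
h: a_k = 0, 4, -16, 208/3, -320, 7744/5, -23296/3, 279808/7, -209920, 10077184/9, …
ICs: h(0) = 0, h′(0) = 4.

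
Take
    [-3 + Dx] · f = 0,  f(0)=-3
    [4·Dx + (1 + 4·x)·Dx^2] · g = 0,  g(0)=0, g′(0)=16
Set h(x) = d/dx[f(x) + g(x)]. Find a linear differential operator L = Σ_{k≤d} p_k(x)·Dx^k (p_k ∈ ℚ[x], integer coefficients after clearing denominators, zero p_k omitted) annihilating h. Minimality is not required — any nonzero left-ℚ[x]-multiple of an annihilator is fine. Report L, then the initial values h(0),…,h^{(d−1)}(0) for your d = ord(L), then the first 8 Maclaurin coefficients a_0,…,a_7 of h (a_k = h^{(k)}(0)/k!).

L = (-132 - 144·x) + (23 - 72·x - 144·x^2)·Dx + (7 + 40·x + 48·x^2)·Dx^2  (order 2).
h: a_k = 7, -91, 431/2, -2129/2, 32525/8, -656089/40, 5242151/80, -146802827/560, …
ICs: h(0) = 7, h′(0) = -91.

f: a_k = -3, -9, -27/2, -27/2, -81/8, -243/40, -243/80, -729/560, …
g: a_k = 0, 16, -32, 256/3, -256, 4096/5, -8192/3, 65536/7, …
Weyl lclm of L_f,L_g ⇒ L₀ (ord ≤ 3).
Differentiate: ansatz ord ≤ ord L₀ ⇒ L.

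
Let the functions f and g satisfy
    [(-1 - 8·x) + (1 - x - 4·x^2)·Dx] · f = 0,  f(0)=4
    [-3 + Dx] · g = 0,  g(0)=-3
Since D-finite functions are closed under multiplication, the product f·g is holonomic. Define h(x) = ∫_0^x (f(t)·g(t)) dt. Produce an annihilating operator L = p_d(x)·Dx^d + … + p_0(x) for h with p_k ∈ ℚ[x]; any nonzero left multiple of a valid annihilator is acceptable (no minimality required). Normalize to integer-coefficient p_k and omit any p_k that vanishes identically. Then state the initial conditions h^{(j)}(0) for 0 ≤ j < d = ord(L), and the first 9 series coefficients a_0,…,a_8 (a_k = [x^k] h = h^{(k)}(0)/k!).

L = (4 + 5·x - 12·x^2)·Dx + (-1 + x + 4·x^2)·Dx^2  (order 2).
h: a_k = 0, -12, -24, -50, -99, -2073/10, -2204/5, -19437/20, -243423/112, …
ICs: h(0) = 0, h′(0) = -12.

f: a_k = 4, 4, 20, 36, 116, 260, 724, 1764, 4660, …
g: a_k = -3, -9, -27/2, -27/2, -81/8, -243/40, -243/80, -729/560, -2187/4480, …
L₀ := L_f ⊗_s L_g (sym. prod.), ord ≤ 1.
Integrate: L := L₀·Dx.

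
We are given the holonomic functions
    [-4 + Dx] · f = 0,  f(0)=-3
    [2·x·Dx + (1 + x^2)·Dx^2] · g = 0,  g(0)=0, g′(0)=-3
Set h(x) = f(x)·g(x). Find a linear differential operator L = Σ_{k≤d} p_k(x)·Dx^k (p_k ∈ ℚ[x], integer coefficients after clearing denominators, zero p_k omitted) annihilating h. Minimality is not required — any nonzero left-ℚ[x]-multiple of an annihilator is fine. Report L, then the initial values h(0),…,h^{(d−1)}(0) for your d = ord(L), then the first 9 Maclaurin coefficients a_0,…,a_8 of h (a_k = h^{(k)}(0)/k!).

L = (16 - 8·x + 16·x^2) + (-8 + 2·x - 8·x^2)·Dx + (1 + x^2)·Dx^2  (order 2).
h: a_k = 0, 9, 36, 69, 84, 369/5, 52, 1131/35, 124/7, …
ICs: h(0) = 0, h′(0) = 9.

f: a_k = -3, -12, -24, -32, -32, -128/5, -256/15, -1024/105, -512/105, …
g: a_k = 0, -3, 0, 1, 0, -3/5, 0, 3/7, 0, …
Product ⇒ symmetric product L₀, ord ≤ 2.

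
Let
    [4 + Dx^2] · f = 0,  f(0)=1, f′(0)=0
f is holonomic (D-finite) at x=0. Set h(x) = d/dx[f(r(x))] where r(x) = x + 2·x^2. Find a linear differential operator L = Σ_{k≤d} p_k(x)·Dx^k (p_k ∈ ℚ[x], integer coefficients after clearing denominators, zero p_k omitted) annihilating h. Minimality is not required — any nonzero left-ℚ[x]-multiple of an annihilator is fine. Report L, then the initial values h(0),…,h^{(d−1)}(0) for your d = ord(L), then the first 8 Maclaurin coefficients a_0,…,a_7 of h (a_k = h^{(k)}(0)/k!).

L = (52 + 64·x + 384·x^2 + 1024·x^3 + 1024·x^4) + (-12 - 48·x)·Dx + (1 + 8·x + 16·x^2)·Dx^2  (order 2).
h: a_k = 0, -4, -24, -88/3, 80/3, 1432/15, 2128/15, 13456/315, …
ICs: h(0) = 0, h′(0) = -4.

f: a_k = 1, 0, -2, 0, 2/3, 0, -4/45, 0, …
f∘r: x↦r, Dx↦Dx/r' in L_f ⇒ L₀.
Differentiate: ansatz ord ≤ ord L₀ ⇒ L.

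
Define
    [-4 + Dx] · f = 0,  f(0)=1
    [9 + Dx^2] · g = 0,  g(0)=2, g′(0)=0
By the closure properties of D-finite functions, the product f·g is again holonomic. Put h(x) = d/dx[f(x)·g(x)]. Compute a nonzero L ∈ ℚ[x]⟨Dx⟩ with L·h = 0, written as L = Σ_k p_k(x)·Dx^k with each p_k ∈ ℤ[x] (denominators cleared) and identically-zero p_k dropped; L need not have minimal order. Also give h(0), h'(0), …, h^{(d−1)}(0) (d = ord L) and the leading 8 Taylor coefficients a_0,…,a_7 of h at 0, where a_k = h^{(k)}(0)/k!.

L = 25 - 8·Dx + Dx^2  (order 2).
h: a_k = 8, 14, -44, -527/3, -779/3, -11753/60, -4031/90, 164833/2520, …
ICs: h(0) = 8, h′(0) = 14.

f: a_k = 1, 4, 8, 32/3, 32/3, 128/15, 256/45, 1024/315, …
g: a_k = 2, 0, -9, 0, 27/4, 0, -81/40, 0, …
Sym-product of L_f,L_g gives L₀ (≤ ord 2).
Derive L from L₀ (diff closure).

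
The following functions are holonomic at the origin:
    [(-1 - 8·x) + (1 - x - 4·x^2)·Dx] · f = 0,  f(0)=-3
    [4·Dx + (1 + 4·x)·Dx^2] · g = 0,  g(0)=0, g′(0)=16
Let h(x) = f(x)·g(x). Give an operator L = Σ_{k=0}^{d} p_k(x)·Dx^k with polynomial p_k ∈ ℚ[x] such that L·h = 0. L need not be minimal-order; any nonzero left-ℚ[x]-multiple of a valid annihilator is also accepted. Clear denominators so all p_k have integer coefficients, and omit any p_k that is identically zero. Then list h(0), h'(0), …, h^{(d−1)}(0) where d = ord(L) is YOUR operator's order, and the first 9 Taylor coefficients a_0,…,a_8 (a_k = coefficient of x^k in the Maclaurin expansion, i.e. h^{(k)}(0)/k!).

L = (12 + 64·x) + (-2 + 28·x + 80·x^2)·Dx + (-1 - 3·x + 8·x^2 + 16·x^3)·Dx^2  (order 2).
h: a_k = 0, -48, 48, -400, 560, -17488/5, 34672/5, -246000/7, 3181456/35, …
ICs: h(0) = 0, h′(0) = -48.

f: a_k = -3, -3, -15, -27, -87, -195, -543, -1323, -3495, …
g: a_k = 0, 16, -32, 256/3, -256, 4096/5, -8192/3, 65536/7, -32768, …
Product ⇒ symmetric product L₀, ord ≤ 2.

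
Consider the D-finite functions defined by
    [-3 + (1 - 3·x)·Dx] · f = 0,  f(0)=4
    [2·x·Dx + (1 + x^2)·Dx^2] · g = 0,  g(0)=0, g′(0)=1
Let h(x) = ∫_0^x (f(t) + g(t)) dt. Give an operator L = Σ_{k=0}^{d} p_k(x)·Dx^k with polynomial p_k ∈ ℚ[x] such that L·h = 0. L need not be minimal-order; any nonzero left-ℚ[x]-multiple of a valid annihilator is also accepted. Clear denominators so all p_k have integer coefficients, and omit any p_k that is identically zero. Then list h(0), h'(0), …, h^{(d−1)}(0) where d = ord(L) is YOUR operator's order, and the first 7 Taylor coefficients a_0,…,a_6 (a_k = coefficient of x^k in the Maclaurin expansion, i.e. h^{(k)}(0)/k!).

f: a_k = 4, 12, 36, 108, 324, 972, 2916, …
g: a_k = 0, 1, 0, -1/3, 0, 1/5, 0, …
h₀=f+g: left-lcm gives L₀, ord ≤ 3.
∫: right-multiply L₀ by Dx.
L = (-6 + 72·x + 18·x^2)·Dx^2 + (28 - 6·x + 60·x^2 + 18·x^3)·Dx^3 + (-3 + 8·x + 8·x^3 + 3·x^4)·Dx^4  (order 4).
h: a_k = 0, 4, 13/2, 12, 323/12, 324/5, 4861/30, …
ICs: h(0) = 0, h′(0) = 4, h′′(0) = 13, h′′′(0) = 72.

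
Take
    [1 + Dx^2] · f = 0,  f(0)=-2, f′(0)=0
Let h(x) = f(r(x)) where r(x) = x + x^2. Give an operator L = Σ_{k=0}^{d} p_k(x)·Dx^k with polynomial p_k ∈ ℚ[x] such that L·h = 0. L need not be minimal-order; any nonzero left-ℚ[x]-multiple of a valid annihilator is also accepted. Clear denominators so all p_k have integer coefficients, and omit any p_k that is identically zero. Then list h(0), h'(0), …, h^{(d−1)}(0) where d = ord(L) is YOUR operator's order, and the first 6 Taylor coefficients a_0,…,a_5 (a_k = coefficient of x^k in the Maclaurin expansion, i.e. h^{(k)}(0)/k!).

L = (1 + 6·x + 12·x^2 + 8·x^3) - 2·Dx + (1 + 2·x)·Dx^2  (order 2).
h: a_k = -2, 0, 1, 2, 11/12, -1/3, …
ICs: h(0) = -2, h′(0) = 0.

f: a_k = -2, 0, 1, 0, -1/12, 0, …
h₀=f(r): pull back L_f along r ⇒ L₀.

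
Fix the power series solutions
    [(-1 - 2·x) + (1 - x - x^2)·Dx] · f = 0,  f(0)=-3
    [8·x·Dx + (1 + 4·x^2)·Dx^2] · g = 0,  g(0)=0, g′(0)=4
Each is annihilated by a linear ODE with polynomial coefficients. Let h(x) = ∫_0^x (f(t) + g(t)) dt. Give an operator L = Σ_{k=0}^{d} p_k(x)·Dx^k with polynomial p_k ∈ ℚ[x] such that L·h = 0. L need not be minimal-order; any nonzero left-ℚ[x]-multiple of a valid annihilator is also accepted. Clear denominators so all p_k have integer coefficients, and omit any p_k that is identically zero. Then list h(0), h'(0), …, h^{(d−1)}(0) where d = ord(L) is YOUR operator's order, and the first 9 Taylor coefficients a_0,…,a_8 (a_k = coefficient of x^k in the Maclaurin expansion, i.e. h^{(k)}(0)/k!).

L = (-16 + 64·x + 400·x^2 + 576·x^3 + 696·x^4 + 96·x^6)·Dx^2 + (13 + 24·x + 22·x^2 + 204·x^3 + 548·x^4 + 488·x^5 + 48·x^6 + 96·x^7)·Dx^3 + (-2 - 5·x - 14·x^2 + 2·x^3 - 13·x^4 + 92·x^5 + 48·x^6 + 16·x^7 + 16·x^8)·Dx^4  (order 4).
h: a_k = 0, -3, 1/2, -2, -43/12, -3, -28/15, -39/7, -697/56, …
ICs: h(0) = 0, h′(0) = -3, h′′(0) = 1, h′′′(0) = -12.

f: a_k = -3, -3, -6, -9, -15, -24, -39, -63, -102, …
g: a_k = 0, 4, 0, -16/3, 0, 64/5, 0, -256/7, 0, …
Weyl lclm of L_f,L_g ⇒ L₀ (ord ≤ 3).
Integrate: L := L₀·Dx.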